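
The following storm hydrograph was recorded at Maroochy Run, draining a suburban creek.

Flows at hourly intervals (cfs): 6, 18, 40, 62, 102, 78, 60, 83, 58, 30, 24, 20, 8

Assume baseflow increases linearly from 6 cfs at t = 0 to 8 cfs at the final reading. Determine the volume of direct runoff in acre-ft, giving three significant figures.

V ≈ 41.2 acre-ft

Direct-runoff ordinates (Q − Q_b): 0.00, 11.83, 33.67, 55.50, 95.33, 71.17, 53.00, 75.83, 50.67, 22.50, 16.33, 12.17, 0.00 cfs.
ΣQ_DR = 498.0 cfs.
With Δt = 1 h = 3600 s, V = ΣQ_DR · Δt = 498.0 × 3600 = 1.79 × 10^6 ft³ = 41.2 acre-ft.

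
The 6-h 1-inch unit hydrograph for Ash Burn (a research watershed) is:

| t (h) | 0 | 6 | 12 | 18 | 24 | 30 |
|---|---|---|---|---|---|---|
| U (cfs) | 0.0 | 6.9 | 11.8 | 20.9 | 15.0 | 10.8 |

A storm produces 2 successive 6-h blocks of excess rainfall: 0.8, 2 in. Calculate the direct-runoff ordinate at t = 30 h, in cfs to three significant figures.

Q ≈ 38.6 cfs

By discrete convolution, Q_j = Σ (P_i / 1 in) · U_{j−i}.
At t = 30 h (j=5): Q = (0.8/1)·10.8 + (2/1)·15.0 = 38.6 cfs.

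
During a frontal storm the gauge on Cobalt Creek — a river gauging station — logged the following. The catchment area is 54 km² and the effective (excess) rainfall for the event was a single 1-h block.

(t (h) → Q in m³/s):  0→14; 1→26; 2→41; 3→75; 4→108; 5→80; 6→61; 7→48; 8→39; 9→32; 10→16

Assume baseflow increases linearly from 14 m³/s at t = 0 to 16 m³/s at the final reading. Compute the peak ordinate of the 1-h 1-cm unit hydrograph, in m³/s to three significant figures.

U_p ≈ 37.3 m³/s

Direct runoff: 0.00, 11.80, 26.60, 60.40, 93.20, 65.00, 45.80, 32.60, 23.40, 16.20, 0.00 m³/s; ΣQ_DR = 375.0 m³/s, peak = 93.20 m³/s.
Runoff depth d = ΣQ_DR·Δt / A = 375.0 × 3600 / (54 km²) = 25.00 mm.
The 1-cm UH is the DRH scaled by (10 mm)/d, so U_p = 93.20 × 10/25.00 = 37.3 m³/s.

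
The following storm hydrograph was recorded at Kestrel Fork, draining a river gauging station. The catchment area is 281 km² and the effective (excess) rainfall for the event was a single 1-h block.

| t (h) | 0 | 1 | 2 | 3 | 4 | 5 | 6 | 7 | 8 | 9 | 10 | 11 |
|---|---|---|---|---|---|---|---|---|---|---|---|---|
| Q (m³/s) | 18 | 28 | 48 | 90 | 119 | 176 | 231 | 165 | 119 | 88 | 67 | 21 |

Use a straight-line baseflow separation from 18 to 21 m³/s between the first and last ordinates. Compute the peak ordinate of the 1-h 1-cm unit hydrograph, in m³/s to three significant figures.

Direct runoff: 0.00, 9.73, 29.45, 71.18, 99.91, 156.64, 211.36, 145.09, 98.82, 67.55, 46.27, 0.00 m³/s; ΣQ_DR = 936.0 m³/s, peak = 211.36 m³/s.
Runoff depth d = ΣQ_DR·Δt / A = 936.0 × 3600 / (281 km²) = 11.99 mm.
The 1-cm UH is the DRH scaled by (10 mm)/d, so U_p = 211.36 × 10/11.99 = 176 m³/s.

U_p ≈ 176 m³/s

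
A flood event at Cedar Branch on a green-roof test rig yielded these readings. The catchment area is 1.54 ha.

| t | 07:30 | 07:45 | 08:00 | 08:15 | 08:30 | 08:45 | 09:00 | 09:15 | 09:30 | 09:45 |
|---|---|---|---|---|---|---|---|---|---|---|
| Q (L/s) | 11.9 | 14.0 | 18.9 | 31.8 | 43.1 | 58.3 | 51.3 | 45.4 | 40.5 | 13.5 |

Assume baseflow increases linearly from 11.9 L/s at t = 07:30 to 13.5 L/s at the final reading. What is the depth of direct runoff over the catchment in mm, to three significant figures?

d ≈ 11.8 mm

Direct runoff: 0.00, 1.92, 6.64, 19.37, 30.49, 45.51, 38.33, 32.26, 27.18, 0.00 L/s; ΣQ_DR = 201.7 L/s.
V = ΣQ_DR · Δt = 201.7 × 900 s = 1.815 × 10^5 L.
Over A = 1.54 ha, depth = V / A = 11.8 mm.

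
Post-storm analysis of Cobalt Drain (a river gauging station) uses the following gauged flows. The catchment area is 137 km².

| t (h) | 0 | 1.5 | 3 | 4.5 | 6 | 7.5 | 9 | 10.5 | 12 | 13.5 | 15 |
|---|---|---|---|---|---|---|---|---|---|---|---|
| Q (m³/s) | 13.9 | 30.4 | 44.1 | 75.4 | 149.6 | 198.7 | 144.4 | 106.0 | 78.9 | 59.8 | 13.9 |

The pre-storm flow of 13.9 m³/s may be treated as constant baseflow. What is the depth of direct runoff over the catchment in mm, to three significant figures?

Direct runoff: 0.0, 16.5, 30.2, 61.5, 135.7, 184.8, 130.5, 92.1, 65.0, 45.9, 0.0 m³/s; ΣQ_DR = 762.2 m³/s.
V = ΣQ_DR · Δt = 762.2 × 5400 s = 4.116 × 10^6 m³.
Over A = 137 km², depth = V / A = 30.0 mm.

d ≈ 30.0 mm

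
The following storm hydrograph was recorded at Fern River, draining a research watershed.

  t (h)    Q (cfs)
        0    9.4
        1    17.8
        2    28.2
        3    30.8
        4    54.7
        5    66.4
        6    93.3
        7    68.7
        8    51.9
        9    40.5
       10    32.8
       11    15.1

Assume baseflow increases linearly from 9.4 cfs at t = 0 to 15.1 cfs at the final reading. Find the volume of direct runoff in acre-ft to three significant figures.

Direct-runoff ordinates (Q − Q_b): 0.00, 7.88, 17.76, 19.85, 43.23, 54.41, 80.79, 55.67, 38.35, 26.44, 18.22, 0.00 cfs.
ΣQ_DR = 362.6 cfs.
With Δt = 1 h = 3600 s, V = ΣQ_DR · Δt = 362.6 × 3600 = 1.31 × 10^6 ft³ = 30.0 acre-ft.

V ≈ 30.0 acre-ft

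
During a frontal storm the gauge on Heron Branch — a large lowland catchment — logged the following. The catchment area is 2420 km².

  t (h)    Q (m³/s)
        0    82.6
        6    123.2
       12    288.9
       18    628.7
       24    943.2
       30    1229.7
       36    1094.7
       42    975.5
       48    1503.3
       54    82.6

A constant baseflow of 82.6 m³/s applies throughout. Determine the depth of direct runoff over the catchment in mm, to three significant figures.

d ≈ 54.7 mm

Direct runoff: 0.0, 40.6, 206.3, 546.1, 860.6, 1147.1, 1012.1, 892.9, 1420.7, 0.0 m³/s; ΣQ_DR = 6126 m³/s.
V = ΣQ_DR · Δt = 6126 × 21600 s = 1.323 × 10^8 m³.
Over A = 2420 km², depth = V / A = 54.7 mm.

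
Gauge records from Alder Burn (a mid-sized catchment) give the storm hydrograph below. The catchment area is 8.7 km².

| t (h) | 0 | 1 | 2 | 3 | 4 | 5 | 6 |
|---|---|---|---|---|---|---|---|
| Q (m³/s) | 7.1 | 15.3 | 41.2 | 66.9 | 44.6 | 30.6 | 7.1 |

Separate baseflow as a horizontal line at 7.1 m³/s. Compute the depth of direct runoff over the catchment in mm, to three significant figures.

d ≈ 67.5 mm

Direct runoff: 0.0, 8.2, 34.1, 59.8, 37.5, 23.5, 0.0 m³/s; ΣQ_DR = 163.1 m³/s.
V = ΣQ_DR · Δt = 163.1 × 3600 s = 5.872 × 10^5 m³.
Over A = 8.7 km², depth = V / A = 67.5 mm.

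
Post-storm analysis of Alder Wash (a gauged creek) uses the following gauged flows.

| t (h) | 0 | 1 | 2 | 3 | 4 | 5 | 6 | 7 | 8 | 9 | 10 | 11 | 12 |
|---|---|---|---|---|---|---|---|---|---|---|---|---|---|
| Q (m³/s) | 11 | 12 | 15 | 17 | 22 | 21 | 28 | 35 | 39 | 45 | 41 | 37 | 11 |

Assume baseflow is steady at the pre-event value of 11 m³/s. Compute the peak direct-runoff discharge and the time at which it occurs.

Subtracting baseflow gives direct-runoff ordinates: 0.0, 1.0, 4.0, 6.0, 11.0, 10.0, 17.0, 24.0, 28.0, 34.0, 30.0, 26.0, 0.0 m³/s.
The maximum is 34.0 m³/s, occurring at the reading for t = 9 h.

Q_p = 34.0 m³/s at t = 9 h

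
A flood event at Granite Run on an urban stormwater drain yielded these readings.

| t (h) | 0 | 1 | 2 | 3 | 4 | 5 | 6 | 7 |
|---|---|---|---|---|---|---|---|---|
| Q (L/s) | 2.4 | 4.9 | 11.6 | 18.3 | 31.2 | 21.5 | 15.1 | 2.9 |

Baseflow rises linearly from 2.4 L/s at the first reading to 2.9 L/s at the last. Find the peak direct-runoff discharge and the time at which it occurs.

Subtracting baseflow gives direct-runoff ordinates: 0.00, 2.43, 9.06, 15.69, 28.51, 18.74, 12.27, 0.00 L/s.
The maximum is 28.51 L/s, occurring at the reading for t = 4 h.

Q_p = 28.51 L/s at t = 4 h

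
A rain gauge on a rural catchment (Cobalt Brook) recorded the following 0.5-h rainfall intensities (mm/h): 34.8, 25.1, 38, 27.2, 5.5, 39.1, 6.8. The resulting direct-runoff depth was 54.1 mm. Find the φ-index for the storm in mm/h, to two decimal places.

Only the 5 blocks with intensity above φ contribute runoff: 34.8, 25.1, 38, 27.2, 39.1 mm/h.
Σ(I−φ)·Δt = d  ⇒  (34.8+25.1+38+27.2+39.1 − 5φ)·0.5 = 54.1
φ = (164.2 − 54.1/0.5) / 5 = 11.20 mm/h.

φ ≈ 11.20 mm/h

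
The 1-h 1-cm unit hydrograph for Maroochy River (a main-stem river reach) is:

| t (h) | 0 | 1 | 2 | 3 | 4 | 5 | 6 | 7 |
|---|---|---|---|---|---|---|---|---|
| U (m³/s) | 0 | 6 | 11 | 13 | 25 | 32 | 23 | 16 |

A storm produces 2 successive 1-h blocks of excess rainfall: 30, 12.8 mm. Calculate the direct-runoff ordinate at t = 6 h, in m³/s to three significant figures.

By discrete convolution, Q_j = Σ (P_i / 10 mm) · U_{j−i}.
At t = 6 h (j=6): Q = (30/10)·23 + (12.8/10)·32 = 110 m³/s.

Q ≈ 110 m³/s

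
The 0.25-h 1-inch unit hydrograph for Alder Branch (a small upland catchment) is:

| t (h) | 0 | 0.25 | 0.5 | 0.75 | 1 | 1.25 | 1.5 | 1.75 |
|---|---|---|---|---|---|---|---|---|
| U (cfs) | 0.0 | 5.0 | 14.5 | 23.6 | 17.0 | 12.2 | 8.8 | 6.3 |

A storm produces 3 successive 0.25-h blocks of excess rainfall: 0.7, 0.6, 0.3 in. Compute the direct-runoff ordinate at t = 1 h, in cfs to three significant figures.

By discrete convolution, Q_j = Σ (P_i / 1 in) · U_{j−i}.
At t = 1 h (j=4): Q = (0.7/1)·17.0 + (0.6/1)·23.6 + (0.3/1)·14.5 = 30.4 cfs.

Q ≈ 30.4 cfs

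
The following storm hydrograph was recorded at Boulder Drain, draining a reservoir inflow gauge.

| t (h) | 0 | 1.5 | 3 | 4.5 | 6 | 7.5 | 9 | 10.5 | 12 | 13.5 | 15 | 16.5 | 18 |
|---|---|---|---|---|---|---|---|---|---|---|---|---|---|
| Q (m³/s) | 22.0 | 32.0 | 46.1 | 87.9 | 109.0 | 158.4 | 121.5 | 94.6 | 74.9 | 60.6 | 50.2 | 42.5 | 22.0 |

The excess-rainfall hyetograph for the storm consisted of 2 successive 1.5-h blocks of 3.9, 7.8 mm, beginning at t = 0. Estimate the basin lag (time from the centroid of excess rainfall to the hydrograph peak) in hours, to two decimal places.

t_L ≈ 5.75 h

Centroid of excess rainfall: t_c = Σ P_i·t̄_i / ΣP_i = 1.7500 h (block centres at 0.75, 2.25 h).
Hydrograph peak occurs at t = 7.5 h, so basin lag t_L = 7.5 − 1.7500 = 5.75 h.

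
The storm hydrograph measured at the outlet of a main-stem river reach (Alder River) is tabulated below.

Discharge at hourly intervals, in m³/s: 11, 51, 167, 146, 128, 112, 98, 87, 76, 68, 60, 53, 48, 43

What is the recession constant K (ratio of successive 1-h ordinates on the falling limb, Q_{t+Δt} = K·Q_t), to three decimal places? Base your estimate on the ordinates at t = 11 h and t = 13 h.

Using the recession-limb readings at t = 11 h and t = 13 h: Q falls from 53 to 43 m³/s over 2 intervals.
K = (Q₂/Q₁)^(1/2) = (43/53)^(1/2) = 0.901.

K ≈ 0.901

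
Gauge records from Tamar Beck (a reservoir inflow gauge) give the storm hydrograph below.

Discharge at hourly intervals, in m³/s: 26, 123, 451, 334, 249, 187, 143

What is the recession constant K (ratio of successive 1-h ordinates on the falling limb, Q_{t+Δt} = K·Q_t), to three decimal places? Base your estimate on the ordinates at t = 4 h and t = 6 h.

K ≈ 0.758

Using the recession-limb readings at t = 4 h and t = 6 h: Q falls from 249 to 143 m³/s over 2 intervals.
K = (Q₂/Q₁)^(1/2) = (143/249)^(1/2) = 0.758.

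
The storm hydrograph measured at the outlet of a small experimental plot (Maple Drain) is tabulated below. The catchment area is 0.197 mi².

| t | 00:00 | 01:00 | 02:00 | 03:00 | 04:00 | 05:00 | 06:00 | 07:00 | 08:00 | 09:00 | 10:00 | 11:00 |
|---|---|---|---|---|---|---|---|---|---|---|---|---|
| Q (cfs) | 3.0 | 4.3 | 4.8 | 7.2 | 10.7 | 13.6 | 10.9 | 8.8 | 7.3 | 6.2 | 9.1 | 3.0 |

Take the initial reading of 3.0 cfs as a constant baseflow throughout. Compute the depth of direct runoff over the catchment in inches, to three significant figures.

d ≈ 0.416 in

Direct runoff: 0.0, 1.3, 1.8, 4.2, 7.7, 10.6, 7.9, 5.8, 4.3, 3.2, 6.1, 0.0 cfs; ΣQ_DR = 52.90 cfs.
V = ΣQ_DR · Δt = 52.90 × 3600 s = 1.904 × 10^5 ft³.
Over A = 0.197 mi², depth = V / A = 0.416 in.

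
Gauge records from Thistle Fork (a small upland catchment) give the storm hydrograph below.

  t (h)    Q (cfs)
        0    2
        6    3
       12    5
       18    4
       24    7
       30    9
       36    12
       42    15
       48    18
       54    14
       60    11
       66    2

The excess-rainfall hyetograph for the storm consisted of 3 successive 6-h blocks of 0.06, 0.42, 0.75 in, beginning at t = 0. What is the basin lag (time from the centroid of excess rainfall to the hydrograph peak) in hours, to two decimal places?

Centroid of excess rainfall: t_c = Σ P_i·t̄_i / ΣP_i = 12.3659 h (block centres at 3, 9, 15 h).
Hydrograph peak occurs at t = 48 h, so basin lag t_L = 48 − 12.3659 = 35.63 h.

t_L ≈ 35.63 h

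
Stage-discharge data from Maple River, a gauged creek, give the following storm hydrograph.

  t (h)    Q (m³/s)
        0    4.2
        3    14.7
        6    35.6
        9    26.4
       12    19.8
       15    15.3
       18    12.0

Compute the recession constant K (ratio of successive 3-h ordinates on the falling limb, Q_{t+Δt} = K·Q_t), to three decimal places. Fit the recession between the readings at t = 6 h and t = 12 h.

K ≈ 0.746

Using the recession-limb readings at t = 6 h and t = 12 h: Q falls from 35.6 to 19.8 m³/s over 2 intervals.
K = (Q₂/Q₁)^(1/2) = (19.8/35.6)^(1/2) = 0.746.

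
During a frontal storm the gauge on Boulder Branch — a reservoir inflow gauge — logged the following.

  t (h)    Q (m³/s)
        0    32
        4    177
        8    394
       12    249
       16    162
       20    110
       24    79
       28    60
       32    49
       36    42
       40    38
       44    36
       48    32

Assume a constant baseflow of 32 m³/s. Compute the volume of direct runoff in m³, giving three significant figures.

Direct-runoff ordinates (Q − Q_b): 0.0, 145.0, 362.0, 217.0, 130.0, 78.0, 47.0, 28.0, 17.0, 10.0, 6.0, 4.0, 0.0 m³/s.
ΣQ_DR = 1044 m³/s.
With Δt = 4 h = 14400 s, V = ΣQ_DR · Δt = 1044 × 14400 = 1.50 × 10^7 m³.

V ≈ 1.50 × 10^7 m³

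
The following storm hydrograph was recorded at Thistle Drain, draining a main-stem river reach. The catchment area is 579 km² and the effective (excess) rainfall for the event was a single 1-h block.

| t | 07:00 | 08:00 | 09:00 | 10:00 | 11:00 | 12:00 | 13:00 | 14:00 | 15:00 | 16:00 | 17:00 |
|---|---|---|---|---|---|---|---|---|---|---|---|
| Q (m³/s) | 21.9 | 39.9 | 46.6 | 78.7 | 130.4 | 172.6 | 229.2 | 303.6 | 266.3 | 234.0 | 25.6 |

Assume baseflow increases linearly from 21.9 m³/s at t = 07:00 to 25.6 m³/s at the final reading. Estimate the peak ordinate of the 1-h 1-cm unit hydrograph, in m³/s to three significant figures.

Direct runoff: 0.00, 17.63, 23.96, 55.69, 107.02, 148.85, 205.08, 279.11, 241.44, 208.77, 0.00 m³/s; ΣQ_DR = 1288 m³/s, peak = 279.11 m³/s.
Runoff depth d = ΣQ_DR·Δt / A = 1288 × 3600 / (579 km²) = 8.005 mm.
The 1-cm UH is the DRH scaled by (10 mm)/d, so U_p = 279.11 × 10/8.005 = 349 m³/s.

U_p ≈ 349 m³/s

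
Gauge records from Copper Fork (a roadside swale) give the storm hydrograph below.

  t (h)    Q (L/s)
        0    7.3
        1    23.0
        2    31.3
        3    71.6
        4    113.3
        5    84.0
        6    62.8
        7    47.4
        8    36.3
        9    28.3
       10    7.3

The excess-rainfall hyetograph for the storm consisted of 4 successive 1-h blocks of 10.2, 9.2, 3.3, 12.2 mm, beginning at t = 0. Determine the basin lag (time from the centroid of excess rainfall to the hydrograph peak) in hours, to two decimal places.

Centroid of excess rainfall: t_c = Σ P_i·t̄_i / ΣP_i = 2.0014 h (block centres at 0.5, 1.5, 2.5, 3.5 h).
Hydrograph peak occurs at t = 4 h, so basin lag t_L = 4 − 2.0014 = 2.00 h.

t_L ≈ 2.00 h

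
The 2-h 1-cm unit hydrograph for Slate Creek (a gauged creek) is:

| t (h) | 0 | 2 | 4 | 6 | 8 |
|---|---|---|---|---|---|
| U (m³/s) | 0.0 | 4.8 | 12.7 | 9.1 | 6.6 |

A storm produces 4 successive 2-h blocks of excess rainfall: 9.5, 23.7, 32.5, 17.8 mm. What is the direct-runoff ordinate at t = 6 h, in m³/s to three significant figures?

By discrete convolution, Q_j = Σ (P_i / 10 mm) · U_{j−i}.
At t = 6 h (j=3): Q = (9.5/10)·9.1 + (23.7/10)·12.7 + (32.5/10)·4.8 + (17.8/10)·0.0 = 54.3 m³/s.

Q ≈ 54.3 m³/s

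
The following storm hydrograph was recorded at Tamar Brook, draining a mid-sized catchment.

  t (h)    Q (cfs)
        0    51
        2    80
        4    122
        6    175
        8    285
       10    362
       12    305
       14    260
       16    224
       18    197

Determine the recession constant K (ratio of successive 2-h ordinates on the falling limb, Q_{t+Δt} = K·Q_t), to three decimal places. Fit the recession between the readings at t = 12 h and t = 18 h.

Using the recession-limb readings at t = 12 h and t = 18 h: Q falls from 305 to 197 cfs over 3 intervals.
K = (Q₂/Q₁)^(1/3) = (197/305)^(1/3) = 0.864.

K ≈ 0.864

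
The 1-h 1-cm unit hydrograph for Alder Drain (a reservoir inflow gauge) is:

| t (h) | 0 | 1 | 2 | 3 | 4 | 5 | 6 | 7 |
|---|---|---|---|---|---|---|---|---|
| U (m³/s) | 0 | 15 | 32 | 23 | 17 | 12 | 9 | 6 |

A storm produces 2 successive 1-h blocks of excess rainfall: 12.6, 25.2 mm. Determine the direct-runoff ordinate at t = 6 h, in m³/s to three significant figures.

By discrete convolution, Q_j = Σ (P_i / 10 mm) · U_{j−i}.
At t = 6 h (j=6): Q = (12.6/10)·9 + (25.2/10)·12 = 41.6 m³/s.

Q ≈ 41.6 m³/s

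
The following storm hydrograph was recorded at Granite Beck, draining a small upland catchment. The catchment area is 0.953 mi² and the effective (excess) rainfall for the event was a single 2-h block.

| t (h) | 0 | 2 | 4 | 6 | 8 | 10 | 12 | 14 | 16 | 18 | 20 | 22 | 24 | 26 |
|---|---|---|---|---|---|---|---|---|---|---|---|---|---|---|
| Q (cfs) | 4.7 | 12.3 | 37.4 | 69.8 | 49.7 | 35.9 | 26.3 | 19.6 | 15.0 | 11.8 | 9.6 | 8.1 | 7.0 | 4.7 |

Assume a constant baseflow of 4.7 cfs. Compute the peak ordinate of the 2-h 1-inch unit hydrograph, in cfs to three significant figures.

U_p ≈ 81.3 cfs

Direct runoff: 0.0, 7.6, 32.7, 65.1, 45.0, 31.2, 21.6, 14.9, 10.3, 7.1, 4.9, 3.4, 2.3, 0.0 cfs; ΣQ_DR = 246.1 cfs, peak = 65.1 cfs.
Runoff depth d = ΣQ_DR·Δt / A = 246.1 × 7200 / (0.953 mi²) = 0.8003 in.
The 1-inch UH is the DRH scaled by (1 in)/d, so U_p = 65.1 × 1/0.8003 = 81.3 cfs.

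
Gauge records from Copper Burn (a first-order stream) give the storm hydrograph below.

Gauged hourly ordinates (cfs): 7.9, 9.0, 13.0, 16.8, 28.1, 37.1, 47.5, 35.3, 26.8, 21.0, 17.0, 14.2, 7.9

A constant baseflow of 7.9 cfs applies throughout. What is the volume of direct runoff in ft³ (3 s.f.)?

Direct-runoff ordinates (Q − Q_b): 0.0, 1.1, 5.1, 8.9, 20.2, 29.2, 39.6, 27.4, 18.9, 13.1, 9.1, 6.3, 0.0 cfs.
ΣQ_DR = 178.9 cfs.
With Δt = 1 h = 3600 s, V = ΣQ_DR · Δt = 178.9 × 3600 = 6.44 × 10^5 ft³.

V ≈ 6.44 × 10^5 ft³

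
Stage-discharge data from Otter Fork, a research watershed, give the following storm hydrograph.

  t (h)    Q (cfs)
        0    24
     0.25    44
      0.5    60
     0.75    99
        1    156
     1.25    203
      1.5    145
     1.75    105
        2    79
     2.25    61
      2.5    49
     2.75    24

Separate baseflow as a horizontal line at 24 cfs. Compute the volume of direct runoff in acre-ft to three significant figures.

V ≈ 15.7 acre-ft

Direct-runoff ordinates (Q − Q_b): 0.0, 20.0, 36.0, 75.0, 132.0, 179.0, 121.0, 81.0, 55.0, 37.0, 25.0, 0.0 cfs.
ΣQ_DR = 761.0 cfs.
With Δt = 0.25 h = 900 s, V = ΣQ_DR · Δt = 761.0 × 900 = 6.85 × 10^5 ft³ = 15.7 acre-ft.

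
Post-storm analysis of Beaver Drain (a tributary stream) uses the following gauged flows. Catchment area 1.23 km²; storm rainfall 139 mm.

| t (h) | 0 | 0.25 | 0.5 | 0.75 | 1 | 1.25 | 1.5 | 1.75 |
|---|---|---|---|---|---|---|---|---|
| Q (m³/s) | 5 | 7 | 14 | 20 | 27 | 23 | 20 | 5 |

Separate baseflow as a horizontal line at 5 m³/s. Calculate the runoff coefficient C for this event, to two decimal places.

C ≈ 0.43

ΣQ_DR = 81.00 m³/s; V = ΣQ_DR·Δt = 72900 m³.
Runoff depth d = V / A = 59.27 mm.
C = d / P = 59.27 / 139 = 0.43.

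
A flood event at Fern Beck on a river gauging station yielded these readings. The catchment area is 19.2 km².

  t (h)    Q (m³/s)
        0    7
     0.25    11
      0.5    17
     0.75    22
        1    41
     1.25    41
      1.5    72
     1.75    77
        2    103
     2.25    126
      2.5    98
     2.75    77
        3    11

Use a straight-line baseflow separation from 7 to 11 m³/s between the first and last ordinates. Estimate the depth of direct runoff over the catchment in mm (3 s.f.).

Direct runoff: 0.00, 3.67, 9.33, 14.00, 32.67, 32.33, 63.00, 67.67, 93.33, 116.00, 87.67, 66.33, 0.00 m³/s; ΣQ_DR = 586.0 m³/s.
V = ΣQ_DR · Δt = 586.0 × 900 s = 5.274 × 10^5 m³.
Over A = 19.2 km², depth = V / A = 27.5 mm.

d ≈ 27.5 mm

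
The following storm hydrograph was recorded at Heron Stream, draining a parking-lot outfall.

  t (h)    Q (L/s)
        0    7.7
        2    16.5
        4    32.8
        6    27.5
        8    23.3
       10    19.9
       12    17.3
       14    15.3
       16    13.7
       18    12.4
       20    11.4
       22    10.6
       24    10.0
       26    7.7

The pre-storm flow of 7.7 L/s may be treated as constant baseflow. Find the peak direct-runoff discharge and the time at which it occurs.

Subtracting baseflow gives direct-runoff ordinates: 0.0, 8.8, 25.1, 19.8, 15.6, 12.2, 9.6, 7.6, 6.0, 4.7, 3.7, 2.9, 2.3, 0.0 L/s.
The maximum is 25.1 L/s, occurring at the reading for t = 4 h.

Q_p = 25.1 L/s at t = 4 h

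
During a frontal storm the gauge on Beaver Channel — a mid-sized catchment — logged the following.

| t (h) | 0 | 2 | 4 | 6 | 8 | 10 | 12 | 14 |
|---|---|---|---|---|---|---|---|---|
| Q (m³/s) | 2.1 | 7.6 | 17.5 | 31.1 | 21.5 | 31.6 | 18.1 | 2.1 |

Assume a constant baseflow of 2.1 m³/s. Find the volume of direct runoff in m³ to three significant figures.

V ≈ 8.27 × 10^5 m³

Direct-runoff ordinates (Q − Q_b): 0.0, 5.5, 15.4, 29.0, 19.4, 29.5, 16.0, 0.0 m³/s.
ΣQ_DR = 114.8 m³/s.
With Δt = 2 h = 7200 s, V = ΣQ_DR · Δt = 114.8 × 7200 = 8.27 × 10^5 m³.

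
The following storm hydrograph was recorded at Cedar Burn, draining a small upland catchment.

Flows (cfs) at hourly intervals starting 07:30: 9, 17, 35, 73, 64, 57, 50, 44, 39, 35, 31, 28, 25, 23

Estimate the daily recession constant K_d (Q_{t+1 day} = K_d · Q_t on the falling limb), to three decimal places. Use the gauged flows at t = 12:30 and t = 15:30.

Between t = 12:30 and t = 15:30 the flow falls from 57 to 39 cfs over 3×1 h = 3 h.
Per-interval ratio K = (39/57)^(1/3) = 0.8812; K_d = K^(24/1) = 0.048.

K_d ≈ 0.048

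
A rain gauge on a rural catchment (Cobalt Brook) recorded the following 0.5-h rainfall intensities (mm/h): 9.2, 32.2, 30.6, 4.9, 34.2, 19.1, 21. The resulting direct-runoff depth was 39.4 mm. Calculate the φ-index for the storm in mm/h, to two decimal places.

φ ≈ 11.66 mm/h

Only the 5 blocks with intensity above φ contribute runoff: 32.2, 30.6, 34.2, 19.1, 21 mm/h.
Σ(I−φ)·Δt = d  ⇒  (32.2+30.6+34.2+19.1+21 − 5φ)·0.5 = 39.4
φ = (137.1 − 39.4/0.5) / 5 = 11.66 mm/h.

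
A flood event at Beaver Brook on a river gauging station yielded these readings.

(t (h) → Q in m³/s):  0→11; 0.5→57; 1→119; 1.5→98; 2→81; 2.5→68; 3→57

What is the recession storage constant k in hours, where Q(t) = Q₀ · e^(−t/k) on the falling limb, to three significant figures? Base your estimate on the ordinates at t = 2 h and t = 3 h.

k ≈ 2.85 h

On the falling limb, Q drops from 81 to 57 m³/s between t = 2 h and t = 3 h (Δt = 1 h).
k = −Δt / ln(Q₂/Q₁) = −1 / ln(57/81) = 2.85 h.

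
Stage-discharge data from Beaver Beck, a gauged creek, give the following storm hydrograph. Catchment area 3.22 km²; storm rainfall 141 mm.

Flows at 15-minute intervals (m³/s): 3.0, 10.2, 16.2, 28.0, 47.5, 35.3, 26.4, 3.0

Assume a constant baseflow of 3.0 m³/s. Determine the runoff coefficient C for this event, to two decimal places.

ΣQ_DR = 145.6 m³/s; V = ΣQ_DR·Δt = 1.310 × 10^5 m³.
Runoff depth d = V / A = 40.70 mm.
C = d / P = 40.70 / 141 = 0.29.

C ≈ 0.29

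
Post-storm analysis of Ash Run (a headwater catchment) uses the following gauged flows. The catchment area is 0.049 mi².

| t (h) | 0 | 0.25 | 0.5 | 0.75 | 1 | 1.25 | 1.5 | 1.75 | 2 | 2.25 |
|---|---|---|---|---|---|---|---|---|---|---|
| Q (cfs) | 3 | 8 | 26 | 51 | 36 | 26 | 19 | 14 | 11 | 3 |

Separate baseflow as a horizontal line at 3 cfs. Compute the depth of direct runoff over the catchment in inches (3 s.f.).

Direct runoff: 0.0, 5.0, 23.0, 48.0, 33.0, 23.0, 16.0, 11.0, 8.0, 0.0 cfs; ΣQ_DR = 167.0 cfs.
V = ΣQ_DR · Δt = 167.0 × 900 s = 1.503 × 10^5 ft³.
Over A = 0.049 mi², depth = V / A = 1.32 in.

d ≈ 1.32 in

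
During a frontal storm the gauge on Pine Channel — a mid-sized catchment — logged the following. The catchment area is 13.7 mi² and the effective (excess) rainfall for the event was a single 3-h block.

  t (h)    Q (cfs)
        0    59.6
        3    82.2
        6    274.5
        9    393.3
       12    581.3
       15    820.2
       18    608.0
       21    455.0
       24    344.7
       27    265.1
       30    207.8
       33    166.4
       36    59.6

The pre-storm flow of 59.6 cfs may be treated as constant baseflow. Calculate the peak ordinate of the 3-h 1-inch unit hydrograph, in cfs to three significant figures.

Direct runoff: 0.0, 22.6, 214.9, 333.7, 521.7, 760.6, 548.4, 395.4, 285.1, 205.5, 148.2, 106.8, 0.0 cfs; ΣQ_DR = 3543 cfs, peak = 760.6 cfs.
Runoff depth d = ΣQ_DR·Δt / A = 3543 × 10800 / (13.7 mi²) = 1.202 in.
The 1-inch UH is the DRH scaled by (1 in)/d, so U_p = 760.6 × 1/1.202 = 633 cfs.

U_p ≈ 633 cfs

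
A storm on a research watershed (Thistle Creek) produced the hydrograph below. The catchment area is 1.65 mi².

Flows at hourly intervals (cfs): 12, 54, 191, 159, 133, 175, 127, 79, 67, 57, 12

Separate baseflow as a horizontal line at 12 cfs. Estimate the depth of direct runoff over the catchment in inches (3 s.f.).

Direct runoff: 0.0, 42.0, 179.0, 147.0, 121.0, 163.0, 115.0, 67.0, 55.0, 45.0, 0.0 cfs; ΣQ_DR = 934.0 cfs.
V = ΣQ_DR · Δt = 934.0 × 3600 s = 3.362 × 10^6 ft³.
Over A = 1.65 mi², depth = V / A = 0.877 in.

d ≈ 0.877 in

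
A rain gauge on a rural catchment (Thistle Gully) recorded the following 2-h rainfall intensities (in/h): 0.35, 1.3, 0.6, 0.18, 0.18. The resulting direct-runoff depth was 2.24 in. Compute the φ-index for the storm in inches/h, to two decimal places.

φ ≈ 0.39 in/h

Only the 2 blocks with intensity above φ contribute runoff: 1.3, 0.6 in/h.
Σ(I−φ)·Δt = d  ⇒  (1.3+0.6 − 2φ)·2 = 2.24
φ = (1.900 − 2.24/2) / 2 = 0.39 in/h.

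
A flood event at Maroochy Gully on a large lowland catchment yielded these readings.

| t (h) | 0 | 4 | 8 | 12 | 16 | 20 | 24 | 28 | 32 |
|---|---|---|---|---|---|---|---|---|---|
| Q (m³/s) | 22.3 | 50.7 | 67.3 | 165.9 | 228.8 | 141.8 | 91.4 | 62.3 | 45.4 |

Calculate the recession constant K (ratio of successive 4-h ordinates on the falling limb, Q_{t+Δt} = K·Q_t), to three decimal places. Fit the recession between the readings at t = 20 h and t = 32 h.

Using the recession-limb readings at t = 20 h and t = 32 h: Q falls from 141.8 to 45.4 m³/s over 3 intervals.
K = (Q₂/Q₁)^(1/3) = (45.4/141.8)^(1/3) = 0.684.

K ≈ 0.684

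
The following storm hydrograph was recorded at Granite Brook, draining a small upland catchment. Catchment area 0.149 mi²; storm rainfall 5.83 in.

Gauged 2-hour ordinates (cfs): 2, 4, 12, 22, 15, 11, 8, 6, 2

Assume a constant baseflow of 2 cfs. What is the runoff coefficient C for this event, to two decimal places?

ΣQ_DR = 64.00 cfs; V = ΣQ_DR·Δt = 4.608 × 10^5 ft³.
Runoff depth d = V / A = 1.331 in.
C = d / P = 1.331 / 5.83 = 0.23.

C ≈ 0.23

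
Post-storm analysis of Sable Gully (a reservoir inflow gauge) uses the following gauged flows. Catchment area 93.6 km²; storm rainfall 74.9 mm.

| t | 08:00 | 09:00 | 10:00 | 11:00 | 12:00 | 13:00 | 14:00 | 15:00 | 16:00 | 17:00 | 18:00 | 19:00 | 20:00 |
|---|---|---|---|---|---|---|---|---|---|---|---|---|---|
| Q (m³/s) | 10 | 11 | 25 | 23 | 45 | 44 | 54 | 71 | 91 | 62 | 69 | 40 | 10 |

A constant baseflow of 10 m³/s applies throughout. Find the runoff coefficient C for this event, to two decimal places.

ΣQ_DR = 425.0 m³/s; V = ΣQ_DR·Δt = 1.530 × 10^6 m³.
Runoff depth d = V / A = 16.35 mm.
C = d / P = 16.35 / 74.9 = 0.22.

C ≈ 0.22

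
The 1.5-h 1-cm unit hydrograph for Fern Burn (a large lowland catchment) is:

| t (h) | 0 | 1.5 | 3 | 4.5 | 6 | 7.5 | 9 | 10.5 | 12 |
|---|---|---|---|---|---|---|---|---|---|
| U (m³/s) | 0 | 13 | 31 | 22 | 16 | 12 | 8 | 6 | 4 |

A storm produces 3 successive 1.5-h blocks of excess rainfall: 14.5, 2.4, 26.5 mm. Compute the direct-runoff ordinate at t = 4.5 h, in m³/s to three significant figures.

Q ≈ 73.8 m³/s

By discrete convolution, Q_j = Σ (P_i / 10 mm) · U_{j−i}.
At t = 4.5 h (j=3): Q = (14.5/10)·22 + (2.4/10)·31 + (26.5/10)·13 = 73.8 m³/s.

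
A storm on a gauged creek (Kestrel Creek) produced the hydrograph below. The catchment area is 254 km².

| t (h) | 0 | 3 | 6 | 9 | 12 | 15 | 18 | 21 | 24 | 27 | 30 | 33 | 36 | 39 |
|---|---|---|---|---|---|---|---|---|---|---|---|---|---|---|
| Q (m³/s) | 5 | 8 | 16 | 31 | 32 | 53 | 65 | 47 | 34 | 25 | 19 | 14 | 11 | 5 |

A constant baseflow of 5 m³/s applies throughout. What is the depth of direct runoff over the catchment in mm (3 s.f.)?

d ≈ 12.5 mm

Direct runoff: 0.0, 3.0, 11.0, 26.0, 27.0, 48.0, 60.0, 42.0, 29.0, 20.0, 14.0, 9.0, 6.0, 0.0 m³/s; ΣQ_DR = 295.0 m³/s.
V = ΣQ_DR · Δt = 295.0 × 10800 s = 3.186 × 10^6 m³.
Over A = 254 km², depth = V / A = 12.5 mm.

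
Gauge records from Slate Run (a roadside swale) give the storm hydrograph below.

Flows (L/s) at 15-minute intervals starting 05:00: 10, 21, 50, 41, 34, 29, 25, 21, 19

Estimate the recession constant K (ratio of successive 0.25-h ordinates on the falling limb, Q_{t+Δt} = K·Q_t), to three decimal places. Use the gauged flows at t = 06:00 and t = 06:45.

Using the recession-limb readings at t = 06:00 and t = 06:45: Q falls from 34 to 21 L/s over 3 intervals.
K = (Q₂/Q₁)^(1/3) = (21/34)^(1/3) = 0.852.

K ≈ 0.852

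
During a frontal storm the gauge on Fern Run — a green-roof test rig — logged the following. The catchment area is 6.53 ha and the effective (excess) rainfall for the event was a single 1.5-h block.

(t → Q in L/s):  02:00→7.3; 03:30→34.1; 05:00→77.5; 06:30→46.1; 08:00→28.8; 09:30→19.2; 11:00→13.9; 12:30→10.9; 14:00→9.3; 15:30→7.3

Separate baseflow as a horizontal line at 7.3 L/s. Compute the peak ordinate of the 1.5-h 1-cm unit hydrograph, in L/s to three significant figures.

U_p ≈ 46.8 L/s

Direct runoff: 0.0, 26.8, 70.2, 38.8, 21.5, 11.9, 6.6, 3.6, 2.0, 0.0 L/s; ΣQ_DR = 181.4 L/s, peak = 70.2 L/s.
Runoff depth d = ΣQ_DR·Δt / A = 181.4 × 5400 / (6.53 ha) = 15.00 mm.
The 1-cm UH is the DRH scaled by (10 mm)/d, so U_p = 70.2 × 10/15.00 = 46.8 L/s.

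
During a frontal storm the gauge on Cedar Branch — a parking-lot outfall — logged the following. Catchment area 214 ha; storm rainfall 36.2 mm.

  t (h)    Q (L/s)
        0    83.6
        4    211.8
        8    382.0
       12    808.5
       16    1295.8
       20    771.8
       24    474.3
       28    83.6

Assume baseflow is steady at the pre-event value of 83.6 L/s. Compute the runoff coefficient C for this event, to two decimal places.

C ≈ 0.64

ΣQ_DR = 3443 L/s; V = ΣQ_DR·Δt = 4.957 × 10^7 L.
Runoff depth d = V / A = 23.17 mm.
C = d / P = 23.17 / 36.2 = 0.64.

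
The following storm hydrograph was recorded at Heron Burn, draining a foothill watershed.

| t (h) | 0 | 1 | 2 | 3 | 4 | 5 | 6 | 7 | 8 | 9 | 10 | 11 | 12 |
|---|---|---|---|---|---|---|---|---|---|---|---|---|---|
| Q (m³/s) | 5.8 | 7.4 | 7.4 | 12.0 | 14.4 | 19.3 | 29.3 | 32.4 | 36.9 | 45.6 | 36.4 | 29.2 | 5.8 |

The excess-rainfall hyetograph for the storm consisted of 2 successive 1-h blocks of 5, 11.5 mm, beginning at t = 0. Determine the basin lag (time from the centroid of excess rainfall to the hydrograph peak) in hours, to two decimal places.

t_L ≈ 7.80 h

Centroid of excess rainfall: t_c = Σ P_i·t̄_i / ΣP_i = 1.1970 h (block centres at 0.5, 1.5 h).
Hydrograph peak occurs at t = 9 h, so basin lag t_L = 9 − 1.1970 = 7.80 h.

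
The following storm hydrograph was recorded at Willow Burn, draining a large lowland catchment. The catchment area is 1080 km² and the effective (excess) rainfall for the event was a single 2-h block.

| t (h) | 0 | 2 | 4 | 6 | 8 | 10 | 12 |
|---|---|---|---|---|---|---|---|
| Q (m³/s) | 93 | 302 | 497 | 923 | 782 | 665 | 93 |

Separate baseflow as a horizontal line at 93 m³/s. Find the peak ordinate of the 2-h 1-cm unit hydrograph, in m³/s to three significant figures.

Direct runoff: 0.0, 209.0, 404.0, 830.0, 689.0, 572.0, 0.0 m³/s; ΣQ_DR = 2704 m³/s, peak = 830.0 m³/s.
Runoff depth d = ΣQ_DR·Δt / A = 2704 × 7200 / (1080 km²) = 18.03 mm.
The 1-cm UH is the DRH scaled by (10 mm)/d, so U_p = 830.0 × 10/18.03 = 460 m³/s.

U_p ≈ 460 m³/s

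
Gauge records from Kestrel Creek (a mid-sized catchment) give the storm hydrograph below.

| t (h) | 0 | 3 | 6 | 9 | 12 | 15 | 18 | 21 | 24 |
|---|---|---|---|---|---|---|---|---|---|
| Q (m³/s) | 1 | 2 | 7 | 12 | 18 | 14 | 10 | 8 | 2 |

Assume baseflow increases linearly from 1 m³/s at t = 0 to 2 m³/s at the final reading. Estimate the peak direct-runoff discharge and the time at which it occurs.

Q_p = 16.50 m³/s at t = 12 h

Subtracting baseflow gives direct-runoff ordinates: 0.00, 0.88, 5.75, 10.62, 16.50, 12.38, 8.25, 6.12, 0.00 m³/s.
The maximum is 16.50 m³/s, occurring at the reading for t = 12 h.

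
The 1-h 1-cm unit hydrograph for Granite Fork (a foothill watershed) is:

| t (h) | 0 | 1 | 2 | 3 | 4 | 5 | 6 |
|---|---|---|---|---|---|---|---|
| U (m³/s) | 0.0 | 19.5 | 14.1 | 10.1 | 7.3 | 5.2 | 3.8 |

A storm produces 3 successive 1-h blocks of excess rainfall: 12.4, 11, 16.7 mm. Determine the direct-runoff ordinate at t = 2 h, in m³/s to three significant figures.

By discrete convolution, Q_j = Σ (P_i / 10 mm) · U_{j−i}.
At t = 2 h (j=2): Q = (12.4/10)·14.1 + (11/10)·19.5 + (16.7/10)·0.0 = 38.9 m³/s.

Q ≈ 38.9 m³/s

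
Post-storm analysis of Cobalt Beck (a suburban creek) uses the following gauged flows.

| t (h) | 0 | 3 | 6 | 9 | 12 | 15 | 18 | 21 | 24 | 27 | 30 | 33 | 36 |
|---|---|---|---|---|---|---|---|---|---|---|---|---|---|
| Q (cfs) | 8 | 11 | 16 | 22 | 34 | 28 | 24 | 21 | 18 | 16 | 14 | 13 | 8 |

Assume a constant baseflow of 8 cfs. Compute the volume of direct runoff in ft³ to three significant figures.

Direct-runoff ordinates (Q − Q_b): 0.0, 3.0, 8.0, 14.0, 26.0, 20.0, 16.0, 13.0, 10.0, 8.0, 6.0, 5.0, 0.0 cfs.
ΣQ_DR = 129.0 cfs.
With Δt = 3 h = 10800 s, V = ΣQ_DR · Δt = 129.0 × 10800 = 1.39 × 10^6 ft³.

V ≈ 1.39 × 10^6 ft³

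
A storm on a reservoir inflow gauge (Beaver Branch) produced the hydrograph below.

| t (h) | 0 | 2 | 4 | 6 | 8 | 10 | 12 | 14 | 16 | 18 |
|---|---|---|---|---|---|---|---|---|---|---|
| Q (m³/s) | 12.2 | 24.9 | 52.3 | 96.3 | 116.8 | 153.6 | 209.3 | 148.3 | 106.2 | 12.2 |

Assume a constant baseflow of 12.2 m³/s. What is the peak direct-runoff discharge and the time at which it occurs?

Subtracting baseflow gives direct-runoff ordinates: 0.0, 12.7, 40.1, 84.1, 104.6, 141.4, 197.1, 136.1, 94.0, 0.0 m³/s.
The maximum is 197.1 m³/s, occurring at the reading for t = 12 h.

Q_p = 197.1 m³/s at t = 12 h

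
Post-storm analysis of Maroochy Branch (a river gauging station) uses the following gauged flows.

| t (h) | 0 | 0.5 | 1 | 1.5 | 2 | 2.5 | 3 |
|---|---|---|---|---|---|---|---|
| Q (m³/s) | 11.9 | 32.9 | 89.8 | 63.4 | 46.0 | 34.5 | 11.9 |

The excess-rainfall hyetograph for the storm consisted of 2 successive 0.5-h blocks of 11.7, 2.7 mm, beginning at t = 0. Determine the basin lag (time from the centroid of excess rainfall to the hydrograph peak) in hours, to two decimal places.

t_L ≈ 0.66 h

Centroid of excess rainfall: t_c = Σ P_i·t̄_i / ΣP_i = 0.3438 h (block centres at 0.25, 0.75 h).
Hydrograph peak occurs at t = 1 h, so basin lag t_L = 1 − 0.3438 = 0.66 h.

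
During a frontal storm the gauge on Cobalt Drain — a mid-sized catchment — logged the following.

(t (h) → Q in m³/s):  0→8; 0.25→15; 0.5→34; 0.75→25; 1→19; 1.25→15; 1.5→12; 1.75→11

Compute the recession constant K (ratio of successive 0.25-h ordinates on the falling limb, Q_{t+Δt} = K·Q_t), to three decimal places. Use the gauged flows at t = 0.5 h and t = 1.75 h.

K ≈ 0.798

Using the recession-limb readings at t = 0.5 h and t = 1.75 h: Q falls from 34 to 11 m³/s over 5 intervals.
K = (Q₂/Q₁)^(1/5) = (11/34)^(1/5) = 0.798.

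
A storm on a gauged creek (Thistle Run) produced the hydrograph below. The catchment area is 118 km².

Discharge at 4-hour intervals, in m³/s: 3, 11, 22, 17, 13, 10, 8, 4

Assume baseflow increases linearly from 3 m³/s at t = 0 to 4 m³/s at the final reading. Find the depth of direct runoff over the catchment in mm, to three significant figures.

d ≈ 7.32 mm

Direct runoff: 0.00, 7.86, 18.71, 13.57, 9.43, 6.29, 4.14, 0.00 m³/s; ΣQ_DR = 60.00 m³/s.
V = ΣQ_DR · Δt = 60.00 × 14400 s = 8.640 × 10^5 m³.
Over A = 118 km², depth = V / A = 7.32 mm.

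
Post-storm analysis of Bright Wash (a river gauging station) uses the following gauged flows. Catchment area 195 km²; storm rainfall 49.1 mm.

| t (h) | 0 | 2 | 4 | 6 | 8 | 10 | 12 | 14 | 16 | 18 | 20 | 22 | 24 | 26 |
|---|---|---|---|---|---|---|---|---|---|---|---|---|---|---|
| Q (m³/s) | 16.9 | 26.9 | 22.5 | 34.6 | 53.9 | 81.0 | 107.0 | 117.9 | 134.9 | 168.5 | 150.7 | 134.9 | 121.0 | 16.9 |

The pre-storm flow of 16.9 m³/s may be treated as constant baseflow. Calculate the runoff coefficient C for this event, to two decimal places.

ΣQ_DR = 951.0 m³/s; V = ΣQ_DR·Δt = 6.847 × 10^6 m³.
Runoff depth d = V / A = 35.11 mm.
C = d / P = 35.11 / 49.1 = 0.72.

C ≈ 0.72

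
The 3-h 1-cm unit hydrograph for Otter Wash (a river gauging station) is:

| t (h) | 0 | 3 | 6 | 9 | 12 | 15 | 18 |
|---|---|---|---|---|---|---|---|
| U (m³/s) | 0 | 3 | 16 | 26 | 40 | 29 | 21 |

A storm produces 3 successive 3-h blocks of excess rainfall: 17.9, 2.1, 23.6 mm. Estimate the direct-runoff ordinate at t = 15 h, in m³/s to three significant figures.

Q ≈ 122 m³/s

By discrete convolution, Q_j = Σ (P_i / 10 mm) · U_{j−i}.
At t = 15 h (j=5): Q = (17.9/10)·29 + (2.1/10)·40 + (23.6/10)·26 = 122 m³/s.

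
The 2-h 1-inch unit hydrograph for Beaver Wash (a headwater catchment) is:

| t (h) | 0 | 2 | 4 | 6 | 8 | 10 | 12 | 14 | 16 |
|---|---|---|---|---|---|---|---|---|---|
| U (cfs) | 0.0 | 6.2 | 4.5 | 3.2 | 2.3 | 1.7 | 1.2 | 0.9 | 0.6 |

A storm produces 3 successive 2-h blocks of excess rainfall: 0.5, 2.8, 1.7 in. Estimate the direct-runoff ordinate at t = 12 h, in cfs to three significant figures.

Q ≈ 9.27 cfs

By discrete convolution, Q_j = Σ (P_i / 1 in) · U_{j−i}.
At t = 12 h (j=6): Q = (0.5/1)·1.2 + (2.8/1)·1.7 + (1.7/1)·2.3 = 9.27 cfs.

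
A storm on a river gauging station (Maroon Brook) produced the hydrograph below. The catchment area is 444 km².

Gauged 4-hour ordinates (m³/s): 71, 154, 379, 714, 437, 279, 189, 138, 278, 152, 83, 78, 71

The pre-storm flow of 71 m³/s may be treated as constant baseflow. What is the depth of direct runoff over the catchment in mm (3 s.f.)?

Direct runoff: 0.0, 83.0, 308.0, 643.0, 366.0, 208.0, 118.0, 67.0, 207.0, 81.0, 12.0, 7.0, 0.0 m³/s; ΣQ_DR = 2100 m³/s.
V = ΣQ_DR · Δt = 2100 × 14400 s = 3.024 × 10^7 m³.
Over A = 444 km², depth = V / A = 68.1 mm.

d ≈ 68.1 mm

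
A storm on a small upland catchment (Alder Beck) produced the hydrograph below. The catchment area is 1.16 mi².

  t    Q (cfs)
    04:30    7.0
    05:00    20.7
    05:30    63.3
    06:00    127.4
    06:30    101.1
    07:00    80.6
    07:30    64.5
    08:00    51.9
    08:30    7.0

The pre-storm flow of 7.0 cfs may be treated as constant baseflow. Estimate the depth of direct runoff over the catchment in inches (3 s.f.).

Direct runoff: 0.0, 13.7, 56.3, 120.4, 94.1, 73.6, 57.5, 44.9, 0.0 cfs; ΣQ_DR = 460.5 cfs.
V = ΣQ_DR · Δt = 460.5 × 1800 s = 8.289 × 10^5 ft³.
Over A = 1.16 mi², depth = V / A = 0.308 in.

d ≈ 0.308 in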